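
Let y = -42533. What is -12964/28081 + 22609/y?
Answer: -1186281141/1194369173 ≈ -0.99323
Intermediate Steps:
-12964/28081 + 22609/y = -12964/28081 + 22609/(-42533) = -12964*1/28081 + 22609*(-1/42533) = -12964/28081 - 22609/42533 = -1186281141/1194369173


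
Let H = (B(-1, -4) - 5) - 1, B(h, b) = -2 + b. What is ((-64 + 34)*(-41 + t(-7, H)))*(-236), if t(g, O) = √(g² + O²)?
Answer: -290280 + 7080*√193 ≈ -1.9192e+5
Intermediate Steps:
H = -12 (H = ((-2 - 4) - 5) - 1 = (-6 - 5) - 1 = -11 - 1 = -12)
t(g, O) = √(O² + g²)
((-64 + 34)*(-41 + t(-7, H)))*(-236) = ((-64 + 34)*(-41 + √((-12)² + (-7)²)))*(-236) = -30*(-41 + √(144 + 49))*(-236) = -30*(-41 + √193)*(-236) = (1230 - 30*√193)*(-236) = -290280 + 7080*√193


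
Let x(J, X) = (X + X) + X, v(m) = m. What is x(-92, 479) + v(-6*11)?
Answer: 1371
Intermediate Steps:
x(J, X) = 3*X (x(J, X) = 2*X + X = 3*X)
x(-92, 479) + v(-6*11) = 3*479 - 6*11 = 1437 - 66 = 1371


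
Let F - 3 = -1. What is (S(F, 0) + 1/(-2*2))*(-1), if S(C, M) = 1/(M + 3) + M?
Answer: -1/12 ≈ -0.083333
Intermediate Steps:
F = 2 (F = 3 - 1 = 2)
S(C, M) = M + 1/(3 + M) (S(C, M) = 1/(3 + M) + M = M + 1/(3 + M))
(S(F, 0) + 1/(-2*2))*(-1) = ((1 + 0² + 3*0)/(3 + 0) + 1/(-2*2))*(-1) = ((1 + 0 + 0)/3 + 1/(-4))*(-1) = ((⅓)*1 - ¼)*(-1) = (⅓ - ¼)*(-1) = (1/12)*(-1) = -1/12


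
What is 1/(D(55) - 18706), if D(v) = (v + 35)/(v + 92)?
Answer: -49/916564 ≈ -5.3461e-5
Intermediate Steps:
D(v) = (35 + v)/(92 + v)
1/(D(55) - 18706) = 1/((35 + 55)/(92 + 55) - 18706) = 1/(90/147 - 18706) = 1/((1/147)*90 - 18706) = 1/(30/49 - 18706) = 1/(-916564/49) = -49/916564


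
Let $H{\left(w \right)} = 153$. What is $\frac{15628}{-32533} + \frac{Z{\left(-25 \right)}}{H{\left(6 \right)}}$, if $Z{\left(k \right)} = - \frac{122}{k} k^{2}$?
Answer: $\frac{96834566}{4977549} \approx 19.454$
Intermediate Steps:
$Z{\left(k \right)} = - 122 k$
$\frac{15628}{-32533} + \frac{Z{\left(-25 \right)}}{H{\left(6 \right)}} = \frac{15628}{-32533} + \frac{\left(-122\right) \left(-25\right)}{153} = 15628 \left(- \frac{1}{32533}\right) + 3050 \cdot \frac{1}{153} = - \frac{15628}{32533} + \frac{3050}{153} = \frac{96834566}{4977549}$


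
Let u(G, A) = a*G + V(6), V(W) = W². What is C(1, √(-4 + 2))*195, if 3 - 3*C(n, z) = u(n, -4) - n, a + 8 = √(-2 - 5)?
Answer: -1560 - 65*I*√7 ≈ -1560.0 - 171.97*I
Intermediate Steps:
a = -8 + I*√7 (a = -8 + √(-2 - 5) = -8 + √(-7) = -8 + I*√7 ≈ -8.0 + 2.6458*I)
u(G, A) = 36 + G*(-8 + I*√7) (u(G, A) = (-8 + I*√7)*G + 6² = G*(-8 + I*√7) + 36 = 36 + G*(-8 + I*√7))
C(n, z) = -11 + n/3 + n*(8 - I*√7)/3 (C(n, z) = 1 - ((36 - n*(8 - I*√7)) - n)/3 = 1 - (36 - n - n*(8 - I*√7))/3 = 1 + (-12 + n/3 + n*(8 - I*√7)/3) = -11 + n/3 + n*(8 - I*√7)/3)
C(1, √(-4 + 2))*195 = (-11 + 3*1 - ⅓*I*1*√7)*195 = (-11 + 3 - I*√7/3)*195 = (-8 - I*√7/3)*195 = -1560 - 65*I*√7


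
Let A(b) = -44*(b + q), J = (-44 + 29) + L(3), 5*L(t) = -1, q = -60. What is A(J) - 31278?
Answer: -139846/5 ≈ -27969.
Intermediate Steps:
L(t) = -1/5 (L(t) = (1/5)*(-1) = -1/5)
J = -76/5 (J = (-44 + 29) - 1/5 = -15 - 1/5 = -76/5 ≈ -15.200)
A(b) = 2640 - 44*b (A(b) = -44*(b - 60) = -44*(-60 + b) = 2640 - 44*b)
A(J) - 31278 = (2640 - 44*(-76/5)) - 31278 = (2640 + 3344/5) - 31278 = 16544/5 - 31278 = -139846/5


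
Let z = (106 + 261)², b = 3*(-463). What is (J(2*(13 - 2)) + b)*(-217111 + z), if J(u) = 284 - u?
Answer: 92889594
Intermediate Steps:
b = -1389
z = 134689 (z = 367² = 134689)
(J(2*(13 - 2)) + b)*(-217111 + z) = ((284 - 2*(13 - 2)) - 1389)*(-217111 + 134689) = ((284 - 2*11) - 1389)*(-82422) = ((284 - 1*22) - 1389)*(-82422) = ((284 - 22) - 1389)*(-82422) = (262 - 1389)*(-82422) = -1127*(-82422) = 92889594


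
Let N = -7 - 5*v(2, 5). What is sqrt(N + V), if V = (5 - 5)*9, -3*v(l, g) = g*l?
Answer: sqrt(87)/3 ≈ 3.1091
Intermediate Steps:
v(l, g) = -g*l/3
N = 29/3 (N = -7 - (-5)*5*2/3 = -7 - 5*(-10/3) = -7 + 50/3 = 29/3 ≈ 9.6667)
V = 0 (V = 0*9 = 0)
sqrt(N + V) = sqrt(29/3 + 0) = sqrt(29/3) = sqrt(87)/3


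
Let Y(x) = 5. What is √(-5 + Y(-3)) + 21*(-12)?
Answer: -252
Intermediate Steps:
√(-5 + Y(-3)) + 21*(-12) = √(-5 + 5) + 21*(-12) = √0 - 252 = 0 - 252 = -252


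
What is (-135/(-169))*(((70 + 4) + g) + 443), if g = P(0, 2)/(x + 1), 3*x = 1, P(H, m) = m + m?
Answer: 5400/13 ≈ 415.38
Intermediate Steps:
P(H, m) = 2*m
x = 1/3 (x = (1/3)*1 = 1/3 ≈ 0.33333)
g = 3 (g = (2*2)/(1/3 + 1) = 4/(4/3) = 4*(3/4) = 3)
(-135/(-169))*(((70 + 4) + g) + 443) = (-135/(-169))*(((70 + 4) + 3) + 443) = (-135*(-1/169))*((74 + 3) + 443) = 135*(77 + 443)/169 = (135/169)*520 = 5400/13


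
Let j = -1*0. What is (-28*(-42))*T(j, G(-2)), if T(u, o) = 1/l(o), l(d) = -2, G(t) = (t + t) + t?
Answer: -588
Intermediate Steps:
j = 0
G(t) = 3*t (G(t) = 2*t + t = 3*t)
T(u, o) = -½ (T(u, o) = 1/(-2) = -½)
(-28*(-42))*T(j, G(-2)) = -28*(-42)*(-½) = 1176*(-½) = -588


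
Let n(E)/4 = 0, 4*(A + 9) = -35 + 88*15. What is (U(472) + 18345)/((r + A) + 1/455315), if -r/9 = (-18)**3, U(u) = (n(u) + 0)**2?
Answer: 11137004900/32054327773 ≈ 0.34744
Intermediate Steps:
A = 1249/4 (A = -9 + (-35 + 88*15)/4 = -9 + (-35 + 1320)/4 = -9 + (1/4)*1285 = -9 + 1285/4 = 1249/4 ≈ 312.25)
n(E) = 0 (n(E) = 4*0 = 0)
U(u) = 0 (U(u) = (0 + 0)**2 = 0**2 = 0)
r = 52488 (r = -9*(-18)**3 = -9*(-5832) = 52488)
(U(472) + 18345)/((r + A) + 1/455315) = (0 + 18345)/((52488 + 1249/4) + 1/455315) = 18345/(211201/4 + 1/455315) = 18345/(96162983319/1821260) = 18345*(1821260/96162983319) = 11137004900/32054327773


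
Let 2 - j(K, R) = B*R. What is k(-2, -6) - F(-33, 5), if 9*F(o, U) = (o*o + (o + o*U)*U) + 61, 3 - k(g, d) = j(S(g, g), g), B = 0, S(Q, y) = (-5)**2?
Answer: -151/9 ≈ -16.778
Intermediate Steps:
S(Q, y) = 25
j(K, R) = 2 (j(K, R) = 2 - 0*R = 2 - 1*0 = 2 + 0 = 2)
k(g, d) = 1 (k(g, d) = 3 - 1*2 = 3 - 2 = 1)
F(o, U) = 61/9 + o**2/9 + U*(o + U*o)/9 (F(o, U) = ((o*o + (o + o*U)*U) + 61)/9 = ((o**2 + (o + U*o)*U) + 61)/9 = ((o**2 + U*(o + U*o)) + 61)/9 = (61 + o**2 + U*(o + U*o))/9 = 61/9 + o**2/9 + U*(o + U*o)/9)
k(-2, -6) - F(-33, 5) = 1 - (61/9 + (1/9)*(-33)**2 + (1/9)*5*(-33) + (1/9)*(-33)*5**2) = 1 - (61/9 + (1/9)*1089 - 55/3 + (1/9)*(-33)*25) = 1 - (61/9 + 121 - 55/3 - 275/3) = 1 - 1*160/9 = 1 - 160/9 = -151/9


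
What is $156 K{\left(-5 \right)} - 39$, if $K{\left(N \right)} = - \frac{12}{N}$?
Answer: $\frac{1677}{5} \approx 335.4$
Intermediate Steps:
$156 K{\left(-5 \right)} - 39 = 156 \left(- \frac{12}{-5}\right) - 39 = 156 \left(\left(-12\right) \left(- \frac{1}{5}\right)\right) - 39 = 156 \cdot \frac{12}{5} - 39 = \frac{1872}{5} - 39 = \frac{1677}{5}$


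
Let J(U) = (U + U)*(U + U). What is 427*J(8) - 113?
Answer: 109199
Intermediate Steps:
J(U) = 4*U² (J(U) = (2*U)*(2*U) = 4*U²)
427*J(8) - 113 = 427*(4*8²) - 113 = 427*(4*64) - 113 = 427*256 - 113 = 109312 - 113 = 109199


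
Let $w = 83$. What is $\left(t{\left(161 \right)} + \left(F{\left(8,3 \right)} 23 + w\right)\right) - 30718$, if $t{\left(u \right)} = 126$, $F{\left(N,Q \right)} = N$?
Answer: $-30325$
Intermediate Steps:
$\left(t{\left(161 \right)} + \left(F{\left(8,3 \right)} 23 + w\right)\right) - 30718 = \left(126 + \left(8 \cdot 23 + 83\right)\right) - 30718 = \left(126 + \left(184 + 83\right)\right) - 30718 = \left(126 + 267\right) - 30718 = 393 - 30718 = -30325$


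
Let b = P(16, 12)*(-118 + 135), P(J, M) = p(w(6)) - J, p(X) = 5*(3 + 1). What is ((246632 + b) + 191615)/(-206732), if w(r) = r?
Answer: -438315/206732 ≈ -2.1202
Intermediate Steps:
p(X) = 20 (p(X) = 5*4 = 20)
P(J, M) = 20 - J
b = 68 (b = (20 - 1*16)*(-118 + 135) = (20 - 16)*17 = 4*17 = 68)
((246632 + b) + 191615)/(-206732) = ((246632 + 68) + 191615)/(-206732) = (246700 + 191615)*(-1/206732) = 438315*(-1/206732) = -438315/206732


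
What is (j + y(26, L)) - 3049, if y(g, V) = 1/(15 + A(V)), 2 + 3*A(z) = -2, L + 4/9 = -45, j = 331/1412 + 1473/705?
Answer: -41447876763/13604620 ≈ -3046.6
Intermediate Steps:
j = 771077/331820 (j = 331*(1/1412) + 1473*(1/705) = 331/1412 + 491/235 = 771077/331820 ≈ 2.3238)
L = -409/9 (L = -4/9 - 45 = -409/9 ≈ -45.444)
A(z) = -4/3 (A(z) = -2/3 + (1/3)*(-2) = -2/3 - 2/3 = -4/3)
y(g, V) = 3/41 (y(g, V) = 1/(15 - 4/3) = 1/(41/3) = 3/41)
(j + y(26, L)) - 3049 = (771077/331820 + 3/41) - 3049 = 32609617/13604620 - 3049 = -41447876763/13604620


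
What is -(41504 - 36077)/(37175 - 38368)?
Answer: 5427/1193 ≈ 4.5490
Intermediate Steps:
-(41504 - 36077)/(37175 - 38368) = -5427/(-1193) = -5427*(-1)/1193 = -1*(-5427/1193) = 5427/1193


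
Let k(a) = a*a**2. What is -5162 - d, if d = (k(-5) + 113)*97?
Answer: -3998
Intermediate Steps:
k(a) = a**3
d = -1164 (d = ((-5)**3 + 113)*97 = (-125 + 113)*97 = -12*97 = -1164)
-5162 - d = -5162 - 1*(-1164) = -5162 + 1164 = -3998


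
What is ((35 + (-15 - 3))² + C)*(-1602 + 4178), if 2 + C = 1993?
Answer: 5873280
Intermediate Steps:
C = 1991 (C = -2 + 1993 = 1991)
((35 + (-15 - 3))² + C)*(-1602 + 4178) = ((35 + (-15 - 3))² + 1991)*(-1602 + 4178) = ((35 - 18)² + 1991)*2576 = (17² + 1991)*2576 = (289 + 1991)*2576 = 2280*2576 = 5873280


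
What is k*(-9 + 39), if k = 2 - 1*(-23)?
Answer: 750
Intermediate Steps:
k = 25 (k = 2 + 23 = 25)
k*(-9 + 39) = 25*(-9 + 39) = 25*30 = 750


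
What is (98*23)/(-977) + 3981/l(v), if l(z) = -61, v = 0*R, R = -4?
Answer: -4026931/59597 ≈ -67.569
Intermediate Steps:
v = 0 (v = 0*(-4) = 0)
(98*23)/(-977) + 3981/l(v) = (98*23)/(-977) + 3981/(-61) = 2254*(-1/977) + 3981*(-1/61) = -2254/977 - 3981/61 = -4026931/59597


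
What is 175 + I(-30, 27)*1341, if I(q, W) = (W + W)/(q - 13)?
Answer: -64889/43 ≈ -1509.0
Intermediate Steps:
I(q, W) = 2*W/(-13 + q) (I(q, W) = (2*W)/(-13 + q) = 2*W/(-13 + q))
175 + I(-30, 27)*1341 = 175 + (2*27/(-13 - 30))*1341 = 175 + (2*27/(-43))*1341 = 175 + (2*27*(-1/43))*1341 = 175 - 54/43*1341 = 175 - 72414/43 = -64889/43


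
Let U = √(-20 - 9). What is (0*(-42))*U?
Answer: 0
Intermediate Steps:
U = I*√29 (U = √(-29) = I*√29 ≈ 5.3852*I)
(0*(-42))*U = (0*(-42))*(I*√29) = 0*(I*√29) = 0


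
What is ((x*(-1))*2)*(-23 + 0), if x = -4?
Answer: -184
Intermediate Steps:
((x*(-1))*2)*(-23 + 0) = (-4*(-1)*2)*(-23 + 0) = (4*2)*(-23) = 8*(-23) = -184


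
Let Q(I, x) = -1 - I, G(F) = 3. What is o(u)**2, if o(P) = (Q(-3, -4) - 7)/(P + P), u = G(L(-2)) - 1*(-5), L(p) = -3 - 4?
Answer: 25/256 ≈ 0.097656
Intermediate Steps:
L(p) = -7
u = 8 (u = 3 - 1*(-5) = 3 + 5 = 8)
o(P) = -5/(2*P) (o(P) = ((-1 - 1*(-3)) - 7)/(P + P) = ((-1 + 3) - 7)/((2*P)) = (2 - 7)*(1/(2*P)) = -5/(2*P))
o(u)**2 = (-5/2/8)**2 = (-5/2*1/8)**2 = (-5/16)**2 = 25/256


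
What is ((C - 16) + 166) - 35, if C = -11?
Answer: 104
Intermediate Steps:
((C - 16) + 166) - 35 = ((-11 - 16) + 166) - 35 = (-27 + 166) - 35 = 139 - 35 = 104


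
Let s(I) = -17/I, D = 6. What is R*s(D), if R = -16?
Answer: 136/3 ≈ 45.333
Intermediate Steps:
R*s(D) = -(-272)/6 = -16*(-17/6) = 136/3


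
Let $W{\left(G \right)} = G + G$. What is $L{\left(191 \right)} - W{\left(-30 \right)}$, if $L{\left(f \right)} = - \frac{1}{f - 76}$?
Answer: $\frac{6899}{115} \approx 59.991$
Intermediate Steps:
$L{\left(f \right)} = - \frac{1}{-76 + f}$
$W{\left(G \right)} = 2 G$
$L{\left(191 \right)} - W{\left(-30 \right)} = - \frac{1}{-76 + 191} - 2 \left(-30\right) = - \frac{1}{115} - -60 = \left(-1\right) \frac{1}{115} + 60 = - \frac{1}{115} + 60 = \frac{6899}{115}$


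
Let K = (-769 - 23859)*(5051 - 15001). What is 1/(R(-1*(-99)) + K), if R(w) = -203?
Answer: 1/245048397 ≈ 4.0808e-9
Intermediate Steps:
K = 245048600 (K = -24628*(-9950) = 245048600)
1/(R(-1*(-99)) + K) = 1/(-203 + 245048600) = 1/245048397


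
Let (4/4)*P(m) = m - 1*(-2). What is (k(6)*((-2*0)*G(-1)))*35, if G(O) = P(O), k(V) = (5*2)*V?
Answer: 0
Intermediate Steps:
P(m) = 2 + m (P(m) = m - 1*(-2) = m + 2 = 2 + m)
k(V) = 10*V
G(O) = 2 + O
(k(6)*((-2*0)*G(-1)))*35 = ((10*6)*((-2*0)*(2 - 1)))*35 = (60*(0*1))*35 = (60*0)*35 = 0*35 = 0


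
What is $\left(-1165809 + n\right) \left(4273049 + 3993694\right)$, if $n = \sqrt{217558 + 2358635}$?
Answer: $-9637443390087 + 8266743 \sqrt{2576193} \approx -9.6242 \cdot 10^{12}$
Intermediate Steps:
$n = \sqrt{2576193} \approx 1605.1$
$\left(-1165809 + n\right) \left(4273049 + 3993694\right) = \left(-1165809 + \sqrt{2576193}\right) \left(4273049 + 3993694\right) = \left(-1165809 + \sqrt{2576193}\right) 8266743 = -9637443390087 + 8266743 \sqrt{2576193}$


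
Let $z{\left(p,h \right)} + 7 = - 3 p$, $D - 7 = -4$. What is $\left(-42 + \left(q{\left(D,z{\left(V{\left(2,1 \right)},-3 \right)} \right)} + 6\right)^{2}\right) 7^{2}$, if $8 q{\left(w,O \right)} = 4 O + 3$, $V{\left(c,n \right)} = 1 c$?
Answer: $- \frac{131663}{64} \approx -2057.2$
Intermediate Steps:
$V{\left(c,n \right)} = c$
$D = 3$ ($D = 7 - 4 = 3$)
$z{\left(p,h \right)} = -7 - 3 p$
$q{\left(w,O \right)} = \frac{3}{8} + \frac{O}{2}$ ($q{\left(w,O \right)} = \frac{4 O + 3}{8} = \frac{3 + 4 O}{8} = \frac{3}{8} + \frac{O}{2}$)
$\left(-42 + \left(q{\left(D,z{\left(V{\left(2,1 \right)},-3 \right)} \right)} + 6\right)^{2}\right) 7^{2} = \left(-42 + \left(\left(\frac{3}{8} + \frac{-7 - 6}{2}\right) + 6\right)^{2}\right) 7^{2} = \left(-42 + \left(\left(\frac{3}{8} + \frac{-7 - 6}{2}\right) + 6\right)^{2}\right) 49 = \left(-42 + \left(\left(\frac{3}{8} + \frac{1}{2} \left(-13\right)\right) + 6\right)^{2}\right) 49 = \left(-42 + \left(\left(\frac{3}{8} - \frac{13}{2}\right) + 6\right)^{2}\right) 49 = \left(-42 + \left(- \frac{49}{8} + 6\right)^{2}\right) 49 = \left(-42 + \left(- \frac{1}{8}\right)^{2}\right) 49 = \left(-42 + \frac{1}{64}\right) 49 = \left(- \frac{2687}{64}\right) 49 = - \frac{131663}{64}$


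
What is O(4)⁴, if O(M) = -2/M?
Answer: 1/16 ≈ 0.062500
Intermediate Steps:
O(4)⁴ = (-2/4)⁴ = (-2*¼)⁴ = (-½)⁴ = 1/16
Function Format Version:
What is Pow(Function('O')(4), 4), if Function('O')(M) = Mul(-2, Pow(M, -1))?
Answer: Rational(1, 16) ≈ 0.062500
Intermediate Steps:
Pow(Function('O')(4), 4) = Pow(Mul(-2, Pow(4, -1)), 4) = Pow(Mul(-2, Rational(1, 4)), 4) = Pow(Rational(-1, 2), 4) = Rational(1, 16)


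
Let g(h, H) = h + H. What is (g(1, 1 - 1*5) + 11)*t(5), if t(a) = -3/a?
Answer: -24/5 ≈ -4.8000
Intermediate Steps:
g(h, H) = H + h
(g(1, 1 - 1*5) + 11)*t(5) = (((1 - 1*5) + 1) + 11)*(-3/5) = (((1 - 5) + 1) + 11)*(-3*⅕) = ((-4 + 1) + 11)*(-⅗) = (-3 + 11)*(-⅗) = 8*(-⅗) = -24/5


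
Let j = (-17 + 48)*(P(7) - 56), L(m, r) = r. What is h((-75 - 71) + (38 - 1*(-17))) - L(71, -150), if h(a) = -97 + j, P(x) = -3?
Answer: -1776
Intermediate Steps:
j = -1829 (j = (-17 + 48)*(-3 - 56) = 31*(-59) = -1829)
h(a) = -1926 (h(a) = -97 - 1829 = -1926)
h((-75 - 71) + (38 - 1*(-17))) - L(71, -150) = -1926 - 1*(-150) = -1926 + 150 = -1776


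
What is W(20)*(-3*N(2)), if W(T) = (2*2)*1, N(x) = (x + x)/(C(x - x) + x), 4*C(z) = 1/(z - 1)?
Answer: -192/7 ≈ -27.429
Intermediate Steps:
C(z) = 1/(4*(-1 + z)) (C(z) = 1/(4*(z - 1)) = 1/(4*(-1 + z)))
N(x) = 2*x/(-¼ + x) (N(x) = (x + x)/(1/(4*(-1 + (x - x))) + x) = (2*x)/(1/(4*(-1 + 0)) + x) = (2*x)/((¼)/(-1) + x) = (2*x)/((¼)*(-1) + x) = (2*x)/(-¼ + x) = 2*x/(-¼ + x))
W(T) = 4 (W(T) = 4*1 = 4)
W(20)*(-3*N(2)) = 4*(-24*2/(-1 + 4*2)) = 4*(-24*2/(-1 + 8)) = 4*(-24*2/7) = 4*(-3*16/7) = 4*(-48/7) = -192/7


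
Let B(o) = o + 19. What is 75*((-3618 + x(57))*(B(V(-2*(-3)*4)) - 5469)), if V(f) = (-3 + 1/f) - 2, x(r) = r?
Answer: 11655063975/8 ≈ 1.4569e+9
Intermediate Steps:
V(f) = -5 + 1/f
B(o) = 19 + o
75*((-3618 + x(57))*(B(V(-2*(-3)*4)) - 5469)) = 75*((-3618 + 57)*((19 + (-5 + 1/(-2*(-3)*4))) - 5469)) = 75*(-3561*((19 + (-5 + 1/(6*4))) - 5469)) = 75*(-3561*((19 + (-5 + 1/24)) - 5469)) = 75*(-3561*((19 - 119/24) - 5469)) = 75*(-3561*(337/24 - 5469)) = 75*(-3561*(-130919/24)) = 75*(155400853/8) = 11655063975/8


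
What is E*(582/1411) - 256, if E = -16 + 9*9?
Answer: -323386/1411 ≈ -229.19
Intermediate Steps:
E = 65 (E = -16 + 81 = 65)
E*(582/1411) - 256 = 65*(582/1411) - 256 = 37830/1411 - 256 = -323386/1411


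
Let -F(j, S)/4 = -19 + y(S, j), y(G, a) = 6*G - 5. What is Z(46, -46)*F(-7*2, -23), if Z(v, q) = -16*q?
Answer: 476928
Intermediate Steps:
y(G, a) = -5 + 6*G
F(j, S) = 96 - 24*S (F(j, S) = -4*(-19 + (-5 + 6*S)) = -4*(-24 + 6*S) = 96 - 24*S)
Z(46, -46)*F(-7*2, -23) = (-16*(-46))*(96 - 24*(-23)) = 736*(96 + 552) = 736*648 = 476928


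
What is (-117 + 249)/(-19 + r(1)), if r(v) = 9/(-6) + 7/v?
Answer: -88/9 ≈ -9.7778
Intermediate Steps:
r(v) = -3/2 + 7/v (r(v) = 9*(-1/6) + 7/v = -3/2 + 7/v)
(-117 + 249)/(-19 + r(1)) = (-117 + 249)/(-19 + (-3/2 + 7/1)) = 132/(-19 + (-3/2 + 7*1)) = 132/(-19 + (-3/2 + 7)) = 132/(-19 + 11/2) = 132/(-27/2) = 132*(-2/27) = -88/9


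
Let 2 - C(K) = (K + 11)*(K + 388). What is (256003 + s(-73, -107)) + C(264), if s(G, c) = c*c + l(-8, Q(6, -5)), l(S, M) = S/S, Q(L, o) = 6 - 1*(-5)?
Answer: 88155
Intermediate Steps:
Q(L, o) = 11 (Q(L, o) = 6 + 5 = 11)
l(S, M) = 1
C(K) = 2 - (11 + K)*(388 + K) (C(K) = 2 - (K + 11)*(K + 388) = 2 - (11 + K)*(388 + K))
s(G, c) = 1 + c² (s(G, c) = c*c + 1 = c² + 1 = 1 + c²)
(256003 + s(-73, -107)) + C(264) = (256003 + (1 + (-107)²)) + (-4266 - 1*264² - 399*264) = (256003 + (1 + 11449)) + (-4266 - 1*69696 - 105336) = (256003 + 11450) + (-4266 - 69696 - 105336) = 267453 - 179298 = 88155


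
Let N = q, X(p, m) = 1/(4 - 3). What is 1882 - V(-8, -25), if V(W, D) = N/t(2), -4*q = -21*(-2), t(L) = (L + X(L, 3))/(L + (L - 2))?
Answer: 1889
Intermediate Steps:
X(p, m) = 1 (X(p, m) = 1/1 = 1)
t(L) = (1 + L)/(-2 + 2*L) (t(L) = (L + 1)/(L + (L - 2)) = (1 + L)/(L + (-2 + L)) = (1 + L)/(-2 + 2*L))
q = -21/2 (q = -(-21)*(-2)/4 = -¼*42 = -21/2 ≈ -10.500)
N = -21/2 ≈ -10.500
V(W, D) = -7 (V(W, D) = -21*2*(-1 + 2)/(1 + 2)/2 = -21/(2*((½)*3/1)) = -21/(2*((½)*1*3)) = -21/(2*3/2) = -21/2*⅔ = -7)
1882 - V(-8, -25) = 1882 - 1*(-7) = 1882 + 7 = 1889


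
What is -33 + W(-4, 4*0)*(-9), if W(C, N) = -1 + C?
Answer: 12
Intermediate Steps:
-33 + W(-4, 4*0)*(-9) = -33 + (-1 - 4)*(-9) = -33 - 5*(-9) = -33 + 45 = 12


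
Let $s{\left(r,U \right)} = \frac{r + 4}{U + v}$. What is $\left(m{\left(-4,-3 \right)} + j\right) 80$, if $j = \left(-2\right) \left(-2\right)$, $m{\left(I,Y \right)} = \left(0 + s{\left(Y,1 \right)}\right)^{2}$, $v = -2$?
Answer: $400$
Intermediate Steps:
$s{\left(r,U \right)} = \frac{4 + r}{-2 + U}$ ($s{\left(r,U \right)} = \frac{r + 4}{U - 2} = \frac{4 + r}{-2 + U}$)
$m{\left(I,Y \right)} = \left(-4 - Y\right)^{2}$ ($m{\left(I,Y \right)} = \left(0 + \frac{4 + Y}{-2 + 1}\right)^{2} = \left(0 + \frac{4 + Y}{-1}\right)^{2} = \left(0 - \left(4 + Y\right)\right)^{2} = \left(-4 - Y\right)^{2}$)
$j = 4$
$\left(m{\left(-4,-3 \right)} + j\right) 80 = \left(\left(4 - 3\right)^{2} + 4\right) 80 = \left(1^{2} + 4\right) 80 = \left(1 + 4\right) 80 = 5 \cdot 80 = 400$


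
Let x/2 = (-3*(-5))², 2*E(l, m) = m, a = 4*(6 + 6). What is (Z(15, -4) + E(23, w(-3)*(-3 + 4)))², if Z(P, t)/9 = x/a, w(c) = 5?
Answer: 483025/64 ≈ 7547.3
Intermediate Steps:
a = 48 (a = 4*12 = 48)
E(l, m) = m/2
x = 450 (x = 2*(-3*(-5))² = 2*15² = 2*225 = 450)
Z(P, t) = 675/8 (Z(P, t) = 9*(450/48) = 9*(450*(1/48)) = 9*(75/8) = 675/8)
(Z(15, -4) + E(23, w(-3)*(-3 + 4)))² = (675/8 + (5*(-3 + 4))/2)² = (675/8 + (5*1)/2)² = (675/8 + (½)*5)² = (675/8 + 5/2)² = (695/8)² = 483025/64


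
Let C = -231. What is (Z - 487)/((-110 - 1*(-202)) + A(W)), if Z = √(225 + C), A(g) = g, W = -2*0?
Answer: -487/92 + I*√6/92 ≈ -5.2935 + 0.026625*I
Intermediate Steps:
W = 0
Z = I*√6 (Z = √(225 - 231) = √(-6) = I*√6 ≈ 2.4495*I)
(Z - 487)/((-110 - 1*(-202)) + A(W)) = (I*√6 - 487)/((-110 - 1*(-202)) + 0) = (-487 + I*√6)/((-110 + 202) + 0) = (-487 + I*√6)/(92 + 0) = (-487 + I*√6)/92 = (-487 + I*√6)*(1/92) = -487/92 + I*√6/92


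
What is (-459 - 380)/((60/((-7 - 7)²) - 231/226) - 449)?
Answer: 9291086/4980155 ≈ 1.8656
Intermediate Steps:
(-459 - 380)/((60/((-7 - 7)²) - 231/226) - 449) = -839/((60/((-14)²) - 231*1/226) - 449) = -839/((60/196 - 231/226) - 449) = -839/((60*(1/196) - 231/226) - 449) = -839/((15/49 - 231/226) - 449) = -839/(-7929/11074 - 449) = -839/(-4980155/11074) = -839*(-11074/4980155) = 9291086/4980155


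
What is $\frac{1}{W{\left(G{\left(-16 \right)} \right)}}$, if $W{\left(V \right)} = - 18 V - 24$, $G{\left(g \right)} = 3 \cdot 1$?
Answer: $- \frac{1}{78} \approx -0.012821$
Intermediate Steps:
$G{\left(g \right)} = 3$
$W{\left(V \right)} = -24 - 18 V$
$\frac{1}{W{\left(G{\left(-16 \right)} \right)}} = \frac{1}{-24 - 54} = \frac{1}{-78} = - \frac{1}{78}$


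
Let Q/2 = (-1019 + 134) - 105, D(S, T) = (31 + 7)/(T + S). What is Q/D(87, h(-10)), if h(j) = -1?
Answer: -85140/19 ≈ -4481.1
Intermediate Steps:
D(S, T) = 38/(S + T)
Q = -1980 (Q = 2*((-1019 + 134) - 105) = 2*(-885 - 105) = 2*(-990) = -1980)
Q/D(87, h(-10)) = -1980/(38/(87 - 1)) = -1980/(38/86) = -1980/(38*(1/86)) = -1980/19/43 = -1980*43/19 = -85140/19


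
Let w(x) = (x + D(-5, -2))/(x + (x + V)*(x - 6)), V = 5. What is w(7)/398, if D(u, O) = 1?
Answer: 4/3781 ≈ 0.0010579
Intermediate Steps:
w(x) = (1 + x)/(x + (-6 + x)*(5 + x)) (w(x) = (x + 1)/(x + (x + 5)*(x - 6)) = (1 + x)/(x + (5 + x)*(-6 + x)) = (1 + x)/(x + (-6 + x)*(5 + x)))
w(7)/398 = ((1 + 7)/(-30 + 7²))/398 = (8/(-30 + 49))*(1/398) = (8/19)*(1/398) = 4/3781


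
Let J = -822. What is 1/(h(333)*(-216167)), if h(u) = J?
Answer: 1/177689274 ≈ 5.6278e-9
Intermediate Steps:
h(u) = -822
1/(h(333)*(-216167)) = 1/(-822*(-216167)) = -1/822*(-1/216167) = 1/177689274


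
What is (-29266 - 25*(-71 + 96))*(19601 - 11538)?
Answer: -241011133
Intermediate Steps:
(-29266 - 25*(-71 + 96))*(19601 - 11538) = (-29266 - 25*25)*8063 = (-29266 - 625)*8063 = -29891*8063 = -241011133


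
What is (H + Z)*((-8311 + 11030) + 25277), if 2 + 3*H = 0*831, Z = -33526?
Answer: -938612560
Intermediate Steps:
H = -2/3 (H = -2/3 + (0*831)/3 = -2/3 + (1/3)*0 = -2/3 + 0 = -2/3 ≈ -0.66667)
(H + Z)*((-8311 + 11030) + 25277) = (-2/3 - 33526)*((-8311 + 11030) + 25277) = -100580*(2719 + 25277)/3 = -100580/3*27996 = -938612560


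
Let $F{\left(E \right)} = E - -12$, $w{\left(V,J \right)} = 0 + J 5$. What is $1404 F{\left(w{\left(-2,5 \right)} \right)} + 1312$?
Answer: $53260$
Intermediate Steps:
$w{\left(V,J \right)} = 5 J$ ($w{\left(V,J \right)} = 0 + 5 J = 5 J$)
$F{\left(E \right)} = 12 + E$ ($F{\left(E \right)} = E + 12 = 12 + E$)
$1404 F{\left(w{\left(-2,5 \right)} \right)} + 1312 = 1404 \left(12 + 5 \cdot 5\right) + 1312 = 1404 \left(12 + 25\right) + 1312 = 1404 \cdot 37 + 1312 = 51948 + 1312 = 53260$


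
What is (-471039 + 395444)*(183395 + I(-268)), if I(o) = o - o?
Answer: -13863745025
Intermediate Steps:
I(o) = 0
(-471039 + 395444)*(183395 + I(-268)) = (-471039 + 395444)*(183395 + 0) = -75595*183395 = -13863745025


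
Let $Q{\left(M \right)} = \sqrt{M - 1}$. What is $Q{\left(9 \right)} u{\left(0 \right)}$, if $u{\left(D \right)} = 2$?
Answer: $4 \sqrt{2} \approx 5.6569$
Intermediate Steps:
$Q{\left(M \right)} = \sqrt{-1 + M}$
$Q{\left(9 \right)} u{\left(0 \right)} = \sqrt{-1 + 9} \cdot 2 = \sqrt{8} \cdot 2 = 2 \sqrt{2} \cdot 2 = 4 \sqrt{2}$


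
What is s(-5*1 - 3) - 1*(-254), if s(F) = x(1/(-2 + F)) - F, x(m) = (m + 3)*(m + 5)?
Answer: 27621/100 ≈ 276.21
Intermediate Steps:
x(m) = (3 + m)*(5 + m)
s(F) = 15 + (-2 + F)⁻² - F + 8/(-2 + F) (s(F) = (15 + (1/(-2 + F))² + 8/(-2 + F)) - F = (15 + (-2 + F)⁻² + 8/(-2 + F)) - F = 15 + (-2 + F)⁻² - F + 8/(-2 + F))
s(-5*1 - 3) - 1*(-254) = (45 - (-5*1 - 3)³ - 56*(-5*1 - 3) + 19*(-5*1 - 3)²)/(4 + (-5*1 - 3)² - 4*(-5*1 - 3)) - 1*(-254) = (45 - (-5 - 3)³ - 56*(-5 - 3) + 19*(-5 - 3)²)/(4 + (-5 - 3)² - 4*(-5 - 3)) + 254 = (45 - 1*(-8)³ - 56*(-8) + 19*(-8)²)/(4 + (-8)² - 4*(-8)) + 254 = (45 - 1*(-512) + 448 + 19*64)/(4 + 64 + 32) + 254 = (45 + 512 + 448 + 1216)/100 + 254 = (1/100)*2221 + 254 = 2221/100 + 254 = 27621/100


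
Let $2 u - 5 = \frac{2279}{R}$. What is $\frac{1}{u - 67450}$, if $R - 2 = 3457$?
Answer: $- \frac{3459}{233299763} \approx -1.4826 \cdot 10^{-5}$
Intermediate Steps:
$R = 3459$ ($R = 2 + 3457 = 3459$)
$u = \frac{9787}{3459}$ ($u = \frac{5}{2} + \frac{2279 \cdot \frac{1}{3459}}{2} = \frac{5}{2} + \frac{1}{2} \cdot \frac{2279}{3459} = \frac{5}{2} + \frac{2279}{6918} = \frac{9787}{3459} \approx 2.8294$)
$\frac{1}{u - 67450} = \frac{1}{\frac{9787}{3459} - 67450} = \frac{1}{- \frac{233299763}{3459}} = - \frac{3459}{233299763}$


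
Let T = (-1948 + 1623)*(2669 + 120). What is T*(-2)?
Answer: 1812850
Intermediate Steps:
T = -906425 (T = -325*2789 = -906425)
T*(-2) = -906425*(-2) = 1812850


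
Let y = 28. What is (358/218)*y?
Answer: 5012/109 ≈ 45.982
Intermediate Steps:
(358/218)*y = (358/218)*28 = (358*(1/218))*28 = (179/109)*28 = 5012/109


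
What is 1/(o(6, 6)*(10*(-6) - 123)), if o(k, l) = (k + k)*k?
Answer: -1/13176 ≈ -7.5896e-5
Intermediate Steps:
o(k, l) = 2*k**2 (o(k, l) = (2*k)*k = 2*k**2)
1/(o(6, 6)*(10*(-6) - 123)) = 1/((2*6**2)*(10*(-6) - 123)) = 1/((2*36)*(-60 - 123)) = 1/(72*(-183)) = 1/(-13176) = -1/13176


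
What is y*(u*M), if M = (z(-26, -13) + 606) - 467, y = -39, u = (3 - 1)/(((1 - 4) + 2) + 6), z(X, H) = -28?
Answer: -8658/5 ≈ -1731.6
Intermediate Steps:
u = ⅖ (u = 2/((-3 + 2) + 6) = 2/(-1 + 6) = 2/5 = 2*(⅕) = ⅖ ≈ 0.40000)
M = 111 (M = (-28 + 606) - 467 = 578 - 467 = 111)
y*(u*M) = -78*111/5 = -39*222/5 = -8658/5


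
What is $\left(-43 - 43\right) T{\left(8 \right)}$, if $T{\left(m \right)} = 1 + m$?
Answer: $-774$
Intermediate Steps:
$\left(-43 - 43\right) T{\left(8 \right)} = \left(-43 - 43\right) \left(1 + 8\right) = \left(-86\right) 9 = -774$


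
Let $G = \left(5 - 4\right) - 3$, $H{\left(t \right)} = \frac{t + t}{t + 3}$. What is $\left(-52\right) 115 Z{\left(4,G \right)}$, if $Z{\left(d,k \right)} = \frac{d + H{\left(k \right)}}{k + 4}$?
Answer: $0$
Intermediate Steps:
$H{\left(t \right)} = \frac{2 t}{3 + t}$
$G = -2$ ($G = 1 - 3 = -2$)
$Z{\left(d,k \right)} = \frac{d + \frac{2 k}{3 + k}}{4 + k}$ ($Z{\left(d,k \right)} = \frac{d + \frac{2 k}{3 + k}}{k + 4} = \frac{d + \frac{2 k}{3 + k}}{4 + k}$)
$\left(-52\right) 115 Z{\left(4,G \right)} = \left(-52\right) 115 \frac{2 \left(-2\right) + 4 \left(3 - 2\right)}{\left(3 - 2\right) \left(4 - 2\right)} = - 5980 \frac{-4 + 4 \cdot 1}{1 \cdot 2} = - 5980 \cdot 1 \cdot \frac{1}{2} \left(-4 + 4\right) = - 5980 \cdot 1 \cdot \frac{1}{2} \cdot 0 = \left(-5980\right) 0 = 0$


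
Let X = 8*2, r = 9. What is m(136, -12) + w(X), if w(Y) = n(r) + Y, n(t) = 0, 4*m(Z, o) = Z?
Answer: 50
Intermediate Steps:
X = 16
m(Z, o) = Z/4
w(Y) = Y (w(Y) = 0 + Y = Y)
m(136, -12) + w(X) = (1/4)*136 + 16 = 34 + 16 = 50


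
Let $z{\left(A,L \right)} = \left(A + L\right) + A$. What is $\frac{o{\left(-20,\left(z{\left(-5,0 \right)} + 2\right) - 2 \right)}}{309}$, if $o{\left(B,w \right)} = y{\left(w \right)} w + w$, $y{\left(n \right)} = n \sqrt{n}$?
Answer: $- \frac{10}{309} + \frac{100 i \sqrt{10}}{309} \approx -0.032362 + 1.0234 i$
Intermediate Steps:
$y{\left(n \right)} = n^{\frac{3}{2}}$
$z{\left(A,L \right)} = L + 2 A$
$o{\left(B,w \right)} = w + w^{\frac{5}{2}}$ ($o{\left(B,w \right)} = w^{\frac{3}{2}} w + w = w^{\frac{5}{2}} + w = w + w^{\frac{5}{2}}$)
$\frac{o{\left(-20,\left(z{\left(-5,0 \right)} + 2\right) - 2 \right)}}{309} = \frac{\left(\left(\left(0 + 2 \left(-5\right)\right) + 2\right) - 2\right) + \left(\left(\left(0 + 2 \left(-5\right)\right) + 2\right) - 2\right)^{\frac{5}{2}}}{309} = \left(\left(\left(\left(0 - 10\right) + 2\right) - 2\right) + \left(\left(\left(0 - 10\right) + 2\right) - 2\right)^{\frac{5}{2}}\right) \frac{1}{309} = \left(\left(\left(-10 + 2\right) - 2\right) + \left(\left(-10 + 2\right) - 2\right)^{\frac{5}{2}}\right) \frac{1}{309} = \left(\left(-8 - 2\right) + \left(-8 - 2\right)^{\frac{5}{2}}\right) \frac{1}{309} = \left(-10 + \left(-10\right)^{\frac{5}{2}}\right) \frac{1}{309} = \left(-10 + 100 i \sqrt{10}\right) \frac{1}{309} = - \frac{10}{309} + \frac{100 i \sqrt{10}}{309}$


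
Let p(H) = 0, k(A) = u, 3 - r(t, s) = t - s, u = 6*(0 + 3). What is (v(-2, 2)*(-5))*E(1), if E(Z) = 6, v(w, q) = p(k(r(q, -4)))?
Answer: 0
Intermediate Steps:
u = 18 (u = 6*3 = 18)
r(t, s) = 3 + s - t (r(t, s) = 3 - (t - s) = 3 + (s - t) = 3 + s - t)
k(A) = 18
v(w, q) = 0
(v(-2, 2)*(-5))*E(1) = (0*(-5))*6 = 0*6 = 0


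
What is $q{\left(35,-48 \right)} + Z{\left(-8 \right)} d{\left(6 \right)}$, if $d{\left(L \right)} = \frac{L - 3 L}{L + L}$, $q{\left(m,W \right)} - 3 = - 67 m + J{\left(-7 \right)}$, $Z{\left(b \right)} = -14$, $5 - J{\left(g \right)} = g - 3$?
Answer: $-2313$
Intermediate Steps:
$J{\left(g \right)} = 8 - g$ ($J{\left(g \right)} = 5 - \left(g - 3\right) = 5 - \left(-3 + g\right) = 8 - g$)
$q{\left(m,W \right)} = 18 - 67 m$ ($q{\left(m,W \right)} = 3 - \left(-15 + 67 m\right) = 18 - 67 m$)
$d{\left(L \right)} = -1$ ($d{\left(L \right)} = \frac{\left(-2\right) L}{2 L} = - 2 L \frac{1}{2 L} = -1$)
$q{\left(35,-48 \right)} + Z{\left(-8 \right)} d{\left(6 \right)} = \left(18 - 2345\right) - -14 = \left(18 - 2345\right) + 14 = -2327 + 14 = -2313$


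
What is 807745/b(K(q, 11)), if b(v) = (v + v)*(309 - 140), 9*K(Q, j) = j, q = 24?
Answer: 7269705/3718 ≈ 1955.3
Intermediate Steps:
K(Q, j) = j/9
b(v) = 338*v (b(v) = (2*v)*169 = 338*v)
807745/b(K(q, 11)) = 807745/((338*((1/9)*11))) = 807745/((338*(11/9))) = 807745/(3718/9) = 807745*(9/3718) = 7269705/3718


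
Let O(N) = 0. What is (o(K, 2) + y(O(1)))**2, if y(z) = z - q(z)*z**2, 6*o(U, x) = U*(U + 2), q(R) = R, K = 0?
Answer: 0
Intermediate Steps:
o(U, x) = U*(2 + U)/6 (o(U, x) = (U*(U + 2))/6 = (U*(2 + U))/6 = U*(2 + U)/6)
y(z) = z - z**3 (y(z) = z - z*z**2 = z - z**3)
(o(K, 2) + y(O(1)))**2 = ((1/6)*0*(2 + 0) + (0 - 1*0**3))**2 = ((1/6)*0*2 + (0 - 1*0))**2 = (0 + (0 + 0))**2 = (0 + 0)**2 = 0**2 = 0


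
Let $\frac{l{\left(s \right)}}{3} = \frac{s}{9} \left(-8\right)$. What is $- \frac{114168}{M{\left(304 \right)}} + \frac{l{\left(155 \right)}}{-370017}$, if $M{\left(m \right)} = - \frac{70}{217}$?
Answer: $\frac{1964350696004}{5550255} \approx 3.5392 \cdot 10^{5}$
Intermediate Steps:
$M{\left(m \right)} = - \frac{10}{31}$ ($M{\left(m \right)} = \left(-70\right) \frac{1}{217} = - \frac{10}{31}$)
$l{\left(s \right)} = - \frac{8 s}{3}$ ($l{\left(s \right)} = 3 \frac{s}{9} \left(-8\right) = 3 \left(- \frac{8 s}{9}\right) = - \frac{8 s}{3}$)
$- \frac{114168}{M{\left(304 \right)}} + \frac{l{\left(155 \right)}}{-370017} = - \frac{114168}{- \frac{10}{31}} + \frac{\left(- \frac{8}{3}\right) 155}{-370017} = \left(-114168\right) \left(- \frac{31}{10}\right) - - \frac{1240}{1110051} = \frac{1769604}{5} + \frac{1240}{1110051} = \frac{1964350696004}{5550255}$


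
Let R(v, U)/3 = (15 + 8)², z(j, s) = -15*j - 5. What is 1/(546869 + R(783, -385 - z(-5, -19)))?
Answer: 1/548456 ≈ 1.8233e-6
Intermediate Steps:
z(j, s) = -5 - 15*j
R(v, U) = 1587 (R(v, U) = 3*(15 + 8)² = 3*23² = 3*529 = 1587)
1/(546869 + R(783, -385 - z(-5, -19))) = 1/(546869 + 1587) = 1/548456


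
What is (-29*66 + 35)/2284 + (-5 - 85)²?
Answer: 18498521/2284 ≈ 8099.2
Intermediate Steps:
(-29*66 + 35)/2284 + (-5 - 85)² = (-1914 + 35)*(1/2284) + (-90)² = -1879*1/2284 + 8100 = -1879/2284 + 8100 = 18498521/2284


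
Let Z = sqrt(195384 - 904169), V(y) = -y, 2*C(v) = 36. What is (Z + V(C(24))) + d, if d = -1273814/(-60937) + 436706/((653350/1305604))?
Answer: 17372133166756544/19906594475 + 7*I*sqrt(14465) ≈ 8.7268e+5 + 841.89*I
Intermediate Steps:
C(v) = 18 (C(v) = (1/2)*36 = 18)
Z = 7*I*sqrt(14465) (Z = sqrt(-708785) = 7*I*sqrt(14465) ≈ 841.89*I)
d = 17372491485457094/19906594475 (d = -1273814*(-1/60937) + 436706/((653350*(1/1305604))) = 1273814/60937 + 436706/(326675/652802) = 1273814/60937 + 436706*(652802/326675) = 1273814/60937 + 285082550212/326675 = 17372491485457094/19906594475 ≈ 8.7270e+5)
(Z + V(C(24))) + d = (7*I*sqrt(14465) - 1*18) + 17372491485457094/19906594475 = (7*I*sqrt(14465) - 18) + 17372491485457094/19906594475 = (-18 + 7*I*sqrt(14465)) + 17372491485457094/19906594475 = 17372133166756544/19906594475 + 7*I*sqrt(14465)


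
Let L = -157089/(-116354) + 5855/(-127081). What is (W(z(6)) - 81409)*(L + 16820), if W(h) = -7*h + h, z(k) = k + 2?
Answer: -20260493197375246083/14786382674 ≈ -1.3702e+9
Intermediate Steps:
z(k) = 2 + k
W(h) = -6*h
L = 19281774539/14786382674 (L = -157089*(-1/116354) + 5855*(-1/127081) = 157089/116354 - 5855/127081 = 19281774539/14786382674 ≈ 1.3040)
(W(z(6)) - 81409)*(L + 16820) = (-6*(2 + 6) - 81409)*(19281774539/14786382674 + 16820) = (-6*8 - 81409)*(248726238351219/14786382674) = (-48 - 81409)*(248726238351219/14786382674) = -81457*248726238351219/14786382674 = -20260493197375246083/14786382674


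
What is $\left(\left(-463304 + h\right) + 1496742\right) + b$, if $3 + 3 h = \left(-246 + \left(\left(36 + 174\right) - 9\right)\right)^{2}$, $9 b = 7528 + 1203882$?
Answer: $\frac{10518418}{9} \approx 1.1687 \cdot 10^{6}$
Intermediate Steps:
$b = \frac{1211410}{9}$ ($b = \frac{7528 + 1203882}{9} = \frac{1}{9} \cdot 1211410 = \frac{1211410}{9} \approx 1.346 \cdot 10^{5}$)
$h = 674$ ($h = -1 + \frac{\left(-246 + \left(\left(36 + 174\right) - 9\right)\right)^{2}}{3} = -1 + \frac{\left(-246 + \left(210 - 9\right)\right)^{2}}{3} = -1 + \frac{\left(-246 + 201\right)^{2}}{3} = -1 + \frac{\left(-45\right)^{2}}{3} = -1 + \frac{1}{3} \cdot 2025 = -1 + 675 = 674$)
$\left(\left(-463304 + h\right) + 1496742\right) + b = \left(\left(-463304 + 674\right) + 1496742\right) + \frac{1211410}{9} = \left(-462630 + 1496742\right) + \frac{1211410}{9} = 1034112 + \frac{1211410}{9} = \frac{10518418}{9}$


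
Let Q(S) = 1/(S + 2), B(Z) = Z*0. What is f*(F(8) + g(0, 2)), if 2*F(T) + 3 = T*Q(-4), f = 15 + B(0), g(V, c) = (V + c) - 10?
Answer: -345/2 ≈ -172.50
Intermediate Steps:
B(Z) = 0
Q(S) = 1/(2 + S)
g(V, c) = -10 + V + c
f = 15 (f = 15 + 0 = 15)
F(T) = -3/2 - T/4 (F(T) = -3/2 + (T/(2 - 4))/2 = -3/2 + (T/(-2))/2 = -3/2 + (T*(-1/2))/2 = -3/2 + (-T/2)/2 = -3/2 - T/4)
f*(F(8) + g(0, 2)) = 15*((-3/2 - 1/4*8) + (-10 + 0 + 2)) = 15*((-3/2 - 2) - 8) = 15*(-7/2 - 8) = 15*(-23/2) = -345/2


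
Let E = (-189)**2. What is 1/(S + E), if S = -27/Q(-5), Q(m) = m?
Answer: 5/178632 ≈ 2.7990e-5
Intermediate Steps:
E = 35721
S = 27/5 (S = -27/(-5) = -27*(-1/5) = 27/5 ≈ 5.4000)
1/(S + E) = 1/(27/5 + 35721) = 1/(178632/5) = 5/178632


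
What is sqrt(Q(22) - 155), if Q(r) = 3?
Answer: 2*I*sqrt(38) ≈ 12.329*I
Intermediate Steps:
sqrt(Q(22) - 155) = sqrt(3 - 155) = sqrt(-152) = 2*I*sqrt(38)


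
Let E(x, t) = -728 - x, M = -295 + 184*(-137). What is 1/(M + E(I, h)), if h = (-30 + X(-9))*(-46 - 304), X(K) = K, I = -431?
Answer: -1/25800 ≈ -3.8760e-5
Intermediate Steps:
M = -25503 (M = -295 - 25208 = -25503)
h = 13650 (h = (-30 - 9)*(-46 - 304) = -39*(-350) = 13650)
1/(M + E(I, h)) = 1/(-25503 + (-728 - 1*(-431))) = 1/(-25503 + (-728 + 431)) = 1/(-25503 - 297) = 1/(-25800) = -1/25800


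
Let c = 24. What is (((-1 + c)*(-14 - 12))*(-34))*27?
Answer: 548964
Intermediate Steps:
(((-1 + c)*(-14 - 12))*(-34))*27 = (((-1 + 24)*(-14 - 12))*(-34))*27 = ((23*(-26))*(-34))*27 = -598*(-34)*27 = 20332*27 = 548964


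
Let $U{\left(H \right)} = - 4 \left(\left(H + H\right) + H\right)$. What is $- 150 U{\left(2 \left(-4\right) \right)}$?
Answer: $-14400$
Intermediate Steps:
$U{\left(H \right)} = - 12 H$ ($U{\left(H \right)} = - 4 \left(2 H + H\right) = - 4 \cdot 3 H = - 12 H$)
$- 150 U{\left(2 \left(-4\right) \right)} = - 150 \left(- 12 \cdot 2 \left(-4\right)\right) = - 150 \left(\left(-12\right) \left(-8\right)\right) = \left(-150\right) 96 = -14400$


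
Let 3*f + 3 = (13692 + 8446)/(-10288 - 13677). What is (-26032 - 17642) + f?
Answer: -3140036263/71895 ≈ -43675.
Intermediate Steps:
f = -94033/71895 (f = -1 + ((13692 + 8446)/(-10288 - 13677))/3 = -1 + (22138/(-23965))/3 = -1 + (22138*(-1/23965))/3 = -1 + (⅓)*(-22138/23965) = -1 - 22138/71895 = -94033/71895 ≈ -1.3079)
(-26032 - 17642) + f = (-26032 - 17642) - 94033/71895 = -43674 - 94033/71895 = -3140036263/71895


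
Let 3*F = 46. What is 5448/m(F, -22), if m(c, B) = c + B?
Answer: -4086/5 ≈ -817.20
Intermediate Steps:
F = 46/3 (F = (⅓)*46 = 46/3 ≈ 15.333)
m(c, B) = B + c
5448/m(F, -22) = 5448/(-22 + 46/3) = 5448/(-20/3) = 5448*(-3/20) = -4086/5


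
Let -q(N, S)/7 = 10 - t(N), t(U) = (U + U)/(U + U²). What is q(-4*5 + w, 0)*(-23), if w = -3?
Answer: 17871/11 ≈ 1624.6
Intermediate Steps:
t(U) = 2*U/(U + U²) (t(U) = (2*U)/(U + U²) = 2*U/(U + U²))
q(N, S) = -70 + 14/(1 + N) (q(N, S) = -7*(10 - 2/(1 + N)) = -70 + 14/(1 + N))
q(-4*5 + w, 0)*(-23) = (14*(-4 - 5*(-4*5 - 3))/(1 + (-4*5 - 3)))*(-23) = (14*(-4 - 5*(-20 - 3))/(1 + (-20 - 3)))*(-23) = (14*(-4 - 5*(-23))/(1 - 23))*(-23) = (14*(-4 + 115)/(-22))*(-23) = (14*(-1/22)*111)*(-23) = -777/11*(-23) = 17871/11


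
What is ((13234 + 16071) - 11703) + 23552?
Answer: 41154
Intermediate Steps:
((13234 + 16071) - 11703) + 23552 = (29305 - 11703) + 23552 = 17602 + 23552 = 41154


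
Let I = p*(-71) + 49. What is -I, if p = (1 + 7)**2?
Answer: 4495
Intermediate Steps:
p = 64 (p = 8**2 = 64)
I = -4495 (I = 64*(-71) + 49 = -4544 + 49 = -4495)
-I = -1*(-4495) = 4495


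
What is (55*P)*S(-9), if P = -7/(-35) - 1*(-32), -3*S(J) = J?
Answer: 5313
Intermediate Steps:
S(J) = -J/3
P = 161/5 (P = -7*(-1/35) + 32 = ⅕ + 32 = 161/5 ≈ 32.200)
(55*P)*S(-9) = (55*(161/5))*(-⅓*(-9)) = 1771*3 = 5313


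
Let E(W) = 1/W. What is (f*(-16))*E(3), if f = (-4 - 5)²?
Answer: -432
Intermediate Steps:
f = 81 (f = (-9)² = 81)
(f*(-16))*E(3) = (81*(-16))/3 = -1296*⅓ = -432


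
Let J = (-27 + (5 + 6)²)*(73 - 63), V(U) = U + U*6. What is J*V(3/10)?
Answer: 1974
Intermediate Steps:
V(U) = 7*U (V(U) = U + 6*U = 7*U)
J = 940 (J = (-27 + 11²)*10 = (-27 + 121)*10 = 94*10 = 940)
J*V(3/10) = 940*(7*(3/10)) = 940*(21/10) = 1974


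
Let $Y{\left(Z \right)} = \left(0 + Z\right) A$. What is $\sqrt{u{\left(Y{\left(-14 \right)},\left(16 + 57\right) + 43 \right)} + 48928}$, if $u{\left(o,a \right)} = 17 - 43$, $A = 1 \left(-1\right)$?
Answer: $7 \sqrt{998} \approx 221.14$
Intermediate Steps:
$A = -1$
$Y{\left(Z \right)} = - Z$ ($Y{\left(Z \right)} = \left(0 + Z\right) \left(-1\right) = Z \left(-1\right) = - Z$)
$u{\left(o,a \right)} = -26$
$\sqrt{u{\left(Y{\left(-14 \right)},\left(16 + 57\right) + 43 \right)} + 48928} = \sqrt{-26 + 48928} = \sqrt{48902} = 7 \sqrt{998}$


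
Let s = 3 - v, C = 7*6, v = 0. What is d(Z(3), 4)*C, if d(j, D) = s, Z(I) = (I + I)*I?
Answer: 126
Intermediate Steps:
C = 42
s = 3 (s = 3 - 1*0 = 3 + 0 = 3)
Z(I) = 2*I**2 (Z(I) = (2*I)*I = 2*I**2)
d(j, D) = 3
d(Z(3), 4)*C = 3*42 = 126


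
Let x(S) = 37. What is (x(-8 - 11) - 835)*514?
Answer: -410172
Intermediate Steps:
(x(-8 - 11) - 835)*514 = (37 - 835)*514 = -798*514 = -410172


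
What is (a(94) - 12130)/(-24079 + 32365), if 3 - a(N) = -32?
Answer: -12095/8286 ≈ -1.4597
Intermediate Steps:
a(N) = 35 (a(N) = 3 - 1*(-32) = 3 + 32 = 35)
(a(94) - 12130)/(-24079 + 32365) = (35 - 12130)/(-24079 + 32365) = -12095/8286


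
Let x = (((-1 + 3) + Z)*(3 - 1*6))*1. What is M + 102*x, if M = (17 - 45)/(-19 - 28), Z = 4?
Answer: -86264/47 ≈ -1835.4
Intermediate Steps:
M = 28/47 (M = -28/(-47) = -28*(-1/47) = 28/47 ≈ 0.59575)
x = -18 (x = (((-1 + 3) + 4)*(3 - 1*6))*1 = ((2 + 4)*(3 - 6))*1 = (6*(-3))*1 = -18*1 = -18)
M + 102*x = 28/47 + 102*(-18) = 28/47 - 1836 = -86264/47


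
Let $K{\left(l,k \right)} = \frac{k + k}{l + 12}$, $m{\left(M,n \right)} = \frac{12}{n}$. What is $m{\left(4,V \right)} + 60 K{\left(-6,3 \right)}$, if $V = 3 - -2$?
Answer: $\frac{312}{5} \approx 62.4$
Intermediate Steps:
$V = 5$ ($V = 3 + 2 = 5$)
$K{\left(l,k \right)} = \frac{2 k}{12 + l}$
$m{\left(4,V \right)} + 60 K{\left(-6,3 \right)} = \frac{12}{5} + 60 \cdot 2 \cdot 3 \frac{1}{12 - 6} = 12 \cdot \frac{1}{5} + 60 \cdot 2 \cdot 3 \cdot \frac{1}{6} = \frac{12}{5} + 60 \cdot 2 \cdot 3 \cdot \frac{1}{6} = \frac{12}{5} + 60 \cdot 1 = \frac{12}{5} + 60 = \frac{312}{5}$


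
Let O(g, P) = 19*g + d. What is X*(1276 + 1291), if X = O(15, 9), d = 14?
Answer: 767533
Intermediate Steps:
O(g, P) = 14 + 19*g (O(g, P) = 19*g + 14 = 14 + 19*g)
X = 299 (X = 14 + 19*15 = 14 + 285 = 299)
X*(1276 + 1291) = 299*(1276 + 1291) = 299*2567 = 767533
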